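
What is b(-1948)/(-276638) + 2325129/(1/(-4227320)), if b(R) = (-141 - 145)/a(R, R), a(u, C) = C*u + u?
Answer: -468766142698132337994707/47691837924 ≈ -9.8291e+12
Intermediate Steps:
a(u, C) = u + C*u
b(R) = -286/(R*(1 + R)) (b(R) = (-141 - 145)/((R*(1 + R))) = -286/(R*(1 + R)))
b(-1948)/(-276638) + 2325129/(1/(-4227320)) = -286/(-1948*(1 - 1948))/(-276638) + 2325129/(1/(-4227320)) = -286*(-1/1948)/(-1947)*(-1/276638) + 2325129/(-1/4227320) = -286*(-1/1948)*(-1/1947)*(-1/276638) + 2325129*(-4227320) = -13/172398*(-1/276638) - 9829064324280 = 13/47691837924 - 9829064324280 = -468766142698132337994707/47691837924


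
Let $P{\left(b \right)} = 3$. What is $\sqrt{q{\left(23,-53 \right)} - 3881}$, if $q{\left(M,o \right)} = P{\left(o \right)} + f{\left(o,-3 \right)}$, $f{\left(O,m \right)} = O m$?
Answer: $i \sqrt{3719} \approx 60.984 i$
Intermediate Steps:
$q{\left(M,o \right)} = 3 - 3 o$ ($q{\left(M,o \right)} = 3 + o \left(-3\right) = 3 - 3 o$)
$\sqrt{q{\left(23,-53 \right)} - 3881} = \sqrt{\left(3 - -159\right) - 3881} = \sqrt{\left(3 + 159\right) - 3881} = \sqrt{162 - 3881} = \sqrt{-3719} = i \sqrt{3719}$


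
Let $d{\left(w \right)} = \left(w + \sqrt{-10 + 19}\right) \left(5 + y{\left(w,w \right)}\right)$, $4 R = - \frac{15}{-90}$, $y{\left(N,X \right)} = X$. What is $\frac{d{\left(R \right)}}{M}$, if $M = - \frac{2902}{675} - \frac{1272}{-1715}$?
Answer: $- \frac{227228925}{52714624} \approx -4.3105$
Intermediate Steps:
$R = \frac{1}{24}$ ($R = \frac{\left(-15\right) \frac{1}{-90}}{4} = \frac{\left(-15\right) \left(- \frac{1}{90}\right)}{4} = \frac{1}{4} \cdot \frac{1}{6} = \frac{1}{24} \approx 0.041667$)
$M = - \frac{823666}{231525}$ ($M = \left(-2902\right) \frac{1}{675} - - \frac{1272}{1715} = - \frac{2902}{675} + \frac{1272}{1715} = - \frac{823666}{231525} \approx -3.5576$)
$d{\left(w \right)} = \left(3 + w\right) \left(5 + w\right)$ ($d{\left(w \right)} = \left(w + \sqrt{-10 + 19}\right) \left(5 + w\right) = \left(w + \sqrt{9}\right) \left(5 + w\right) = \left(w + 3\right) \left(5 + w\right) = \left(3 + w\right) \left(5 + w\right)$)
$\frac{d{\left(R \right)}}{M} = \frac{15 + \left(\frac{1}{24}\right)^{2} + 8 \cdot \frac{1}{24}}{- \frac{823666}{231525}} = \left(15 + \frac{1}{576} + \frac{1}{3}\right) \left(- \frac{231525}{823666}\right) = \frac{8833}{576} \left(- \frac{231525}{823666}\right) = - \frac{227228925}{52714624}$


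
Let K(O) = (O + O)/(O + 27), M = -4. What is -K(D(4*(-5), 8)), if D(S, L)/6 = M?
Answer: 16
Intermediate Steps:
D(S, L) = -24 (D(S, L) = 6*(-4) = -24)
K(O) = 2*O/(27 + O) (K(O) = (2*O)/(27 + O) = 2*O/(27 + O))
-K(D(4*(-5), 8)) = -2*(-24)/(27 - 24) = -2*(-24)/3 = -1*(-16) = 16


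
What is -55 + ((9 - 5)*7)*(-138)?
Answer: -3919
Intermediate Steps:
-55 + ((9 - 5)*7)*(-138) = -55 + (4*7)*(-138) = -55 + 28*(-138) = -55 - 3864 = -3919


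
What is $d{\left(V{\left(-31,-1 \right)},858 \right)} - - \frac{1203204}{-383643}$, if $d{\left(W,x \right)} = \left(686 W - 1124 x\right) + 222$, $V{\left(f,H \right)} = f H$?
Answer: $- \frac{120579907492}{127881} \approx -9.4291 \cdot 10^{5}$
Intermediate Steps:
$V{\left(f,H \right)} = H f$
$d{\left(W,x \right)} = 222 - 1124 x + 686 W$ ($d{\left(W,x \right)} = \left(- 1124 x + 686 W\right) + 222 = 222 - 1124 x + 686 W$)
$d{\left(V{\left(-31,-1 \right)},858 \right)} - - \frac{1203204}{-383643} = \left(222 - 964392 + 686 \left(\left(-1\right) \left(-31\right)\right)\right) - - \frac{1203204}{-383643} = \left(222 - 964392 + 686 \cdot 31\right) - \left(-1203204\right) \left(- \frac{1}{383643}\right) = \left(222 - 964392 + 21266\right) - \frac{401068}{127881} = -942904 - \frac{401068}{127881} = - \frac{120579907492}{127881}$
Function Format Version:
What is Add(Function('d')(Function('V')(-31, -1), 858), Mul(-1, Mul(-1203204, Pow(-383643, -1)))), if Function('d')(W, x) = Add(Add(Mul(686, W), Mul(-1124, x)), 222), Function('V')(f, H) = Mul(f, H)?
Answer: Rational(-120579907492, 127881) ≈ -9.4291e+5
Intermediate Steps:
Function('V')(f, H) = Mul(H, f)
Function('d')(W, x) = Add(222, Mul(-1124, x), Mul(686, W)) (Function('d')(W, x) = Add(Add(Mul(-1124, x), Mul(686, W)), 222) = Add(222, Mul(-1124, x), Mul(686, W)))
Add(Function('d')(Function('V')(-31, -1), 858), Mul(-1, Mul(-1203204, Pow(-383643, -1)))) = Add(Add(222, Mul(-1124, 858), Mul(686, Mul(-1, -31))), Mul(-1, Mul(-1203204, Pow(-383643, -1)))) = Add(Add(222, -964392, Mul(686, 31)), Mul(-1, Mul(-1203204, Rational(-1, 383643)))) = Add(Add(222, -964392, 21266), Mul(-1, Rational(401068, 127881))) = Add(-942904, Rational(-401068, 127881)) = Rational(-120579907492, 127881)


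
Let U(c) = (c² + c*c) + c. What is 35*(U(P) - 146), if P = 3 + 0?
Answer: -4375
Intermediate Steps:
P = 3
U(c) = c + 2*c² (U(c) = (c² + c²) + c = 2*c² + c = c + 2*c²)
35*(U(P) - 146) = 35*(3*(1 + 2*3) - 146) = 35*(3*(1 + 6) - 146) = 35*(3*7 - 146) = 35*(21 - 146) = 35*(-125) = -4375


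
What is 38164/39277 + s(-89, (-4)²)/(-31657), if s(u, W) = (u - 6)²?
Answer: 121954689/177627427 ≈ 0.68658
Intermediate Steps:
s(u, W) = (-6 + u)²
38164/39277 + s(-89, (-4)²)/(-31657) = 38164/39277 + (-6 - 89)²/(-31657) = 38164*(1/39277) + (-95)²*(-1/31657) = 5452/5611 + 9025*(-1/31657) = 5452/5611 - 9025/31657 = 121954689/177627427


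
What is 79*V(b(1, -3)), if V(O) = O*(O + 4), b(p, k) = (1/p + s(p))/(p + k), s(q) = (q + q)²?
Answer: -1185/4 ≈ -296.25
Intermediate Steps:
s(q) = 4*q² (s(q) = (2*q)² = 4*q²)
b(p, k) = (1/p + 4*p²)/(k + p) (b(p, k) = (1/p + 4*p²)/(p + k) = (1/p + 4*p²)/(k + p))
V(O) = O*(4 + O)
79*V(b(1, -3)) = 79*(((1 + 4*1³)/(1*(-3 + 1)))*(4 + (1 + 4*1³)/(1*(-3 + 1)))) = 79*((1*(1 + 4*1)/(-2))*(4 + 1*(1 + 4*1)/(-2))) = 79*((1*(-½)*(1 + 4))*(4 + 1*(-½)*(1 + 4))) = 79*((1*(-½)*5)*(4 + 1*(-½)*5)) = 79*(-5*(4 - 5/2)/2) = 79*(-5/2*3/2) = 79*(-15/4) = -1185/4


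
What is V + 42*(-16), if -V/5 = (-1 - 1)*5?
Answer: -622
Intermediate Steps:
V = 50 (V = -5*(-1 - 1)*5 = -(-10)*5 = -5*(-10) = 50)
V + 42*(-16) = 50 + 42*(-16) = 50 - 672 = -622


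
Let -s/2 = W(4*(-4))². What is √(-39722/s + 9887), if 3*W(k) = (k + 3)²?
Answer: 2*√70640339/169 ≈ 99.465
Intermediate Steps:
W(k) = (3 + k)²/3 (W(k) = (k + 3)²/3 = (3 + k)²/3)
s = -57122/9 (s = -2*(3 + 4*(-4))⁴/9 = -2*(3 - 16)⁴/9 = -2*((⅓)*(-13)²)² = -2*((⅓)*169)² = -2*(169/3)² = -2*28561/9 = -57122/9 ≈ -6346.9)
√(-39722/s + 9887) = √(-39722/(-57122/9) + 9887) = √(-39722*(-9/57122) + 9887) = √(178749/28561 + 9887) = √(282561356/28561) = 2*√70640339/169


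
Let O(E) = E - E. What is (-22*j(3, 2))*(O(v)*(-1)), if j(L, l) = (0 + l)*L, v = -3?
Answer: 0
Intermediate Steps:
j(L, l) = L*l (j(L, l) = l*L = L*l)
O(E) = 0
(-22*j(3, 2))*(O(v)*(-1)) = (-66*2)*(0*(-1)) = -22*6*0 = -132*0 = 0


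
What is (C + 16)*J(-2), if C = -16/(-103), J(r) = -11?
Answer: -18304/103 ≈ -177.71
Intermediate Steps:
C = 16/103 (C = -16*(-1/103) = 16/103 ≈ 0.15534)
(C + 16)*J(-2) = (16/103 + 16)*(-11) = (1664/103)*(-11) = -18304/103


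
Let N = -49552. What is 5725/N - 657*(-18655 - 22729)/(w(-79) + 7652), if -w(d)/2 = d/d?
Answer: 74846655707/21059600 ≈ 3554.0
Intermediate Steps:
w(d) = -2 (w(d) = -2*d/d = -2*1 = -2)
5725/N - 657*(-18655 - 22729)/(w(-79) + 7652) = 5725/(-49552) - 657*(-18655 - 22729)/(-2 + 7652) = 5725*(-1/49552) - 657/(7650/(-41384)) = -5725/49552 - 657/(7650*(-1/41384)) = -5725/49552 - 657/(-3825/20692) = -5725/49552 - 657*(-20692/3825) = -5725/49552 + 1510516/425 = 74846655707/21059600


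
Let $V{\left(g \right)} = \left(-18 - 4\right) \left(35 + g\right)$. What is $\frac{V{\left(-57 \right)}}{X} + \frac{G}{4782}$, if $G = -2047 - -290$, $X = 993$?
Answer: $\frac{189929}{1582842} \approx 0.11999$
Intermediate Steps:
$V{\left(g \right)} = -770 - 22 g$ ($V{\left(g \right)} = - 22 \left(35 + g\right) = -770 - 22 g$)
$G = -1757$ ($G = -2047 + 290 = -1757$)
$\frac{V{\left(-57 \right)}}{X} + \frac{G}{4782} = \frac{-770 - -1254}{993} - \frac{1757}{4782} = \left(-770 + 1254\right) \frac{1}{993} - \frac{1757}{4782} = 484 \cdot \frac{1}{993} - \frac{1757}{4782} = \frac{484}{993} - \frac{1757}{4782} = \frac{189929}{1582842}$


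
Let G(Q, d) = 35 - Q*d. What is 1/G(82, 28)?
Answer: -1/2261 ≈ -0.00044228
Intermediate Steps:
G(Q, d) = 35 - Q*d
1/G(82, 28) = 1/(35 - 1*82*28) = 1/(35 - 2296) = 1/(-2261) = -1/2261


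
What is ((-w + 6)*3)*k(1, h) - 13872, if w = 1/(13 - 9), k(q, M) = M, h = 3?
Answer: -55281/4 ≈ -13820.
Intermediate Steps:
w = ¼ (w = 1/4 = ¼ ≈ 0.25000)
((-w + 6)*3)*k(1, h) - 13872 = ((-1*¼ + 6)*3)*3 - 13872 = ((-¼ + 6)*3)*3 - 13872 = ((23/4)*3)*3 - 13872 = (69/4)*3 - 13872 = 207/4 - 13872 = -55281/4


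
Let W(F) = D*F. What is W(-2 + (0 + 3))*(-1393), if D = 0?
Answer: 0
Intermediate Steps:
W(F) = 0 (W(F) = 0*F = 0)
W(-2 + (0 + 3))*(-1393) = 0*(-1393) = 0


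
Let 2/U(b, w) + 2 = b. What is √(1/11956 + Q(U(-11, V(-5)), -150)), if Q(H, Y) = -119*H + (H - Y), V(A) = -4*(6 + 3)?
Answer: 3*√2302856933/11102 ≈ 12.967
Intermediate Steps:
V(A) = -36 (V(A) = -4*9 = -36)
U(b, w) = 2/(-2 + b)
Q(H, Y) = -Y - 118*H
√(1/11956 + Q(U(-11, V(-5)), -150)) = √(1/11956 + (-1*(-150) - 236/(-2 - 11))) = √(1/11956 + (150 - 236/(-13))) = √(1/11956 + (150 - 236*(-1)/13)) = √(1/11956 + (150 - 118*(-2/13))) = √(1/11956 + (150 + 236/13)) = √(1/11956 + 2186/13) = √(26135829/155428) = 3*√2302856933/11102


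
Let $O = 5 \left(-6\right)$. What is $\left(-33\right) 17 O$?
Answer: $16830$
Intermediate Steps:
$O = -30$
$\left(-33\right) 17 O = \left(-33\right) 17 \left(-30\right) = \left(-561\right) \left(-30\right) = 16830$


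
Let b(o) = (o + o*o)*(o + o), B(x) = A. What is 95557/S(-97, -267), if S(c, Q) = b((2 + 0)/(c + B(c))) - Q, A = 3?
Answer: 1417287773/3960119 ≈ 357.89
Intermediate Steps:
B(x) = 3
b(o) = 2*o*(o + o**2) (b(o) = (o + o**2)*(2*o) = 2*o*(o + o**2))
S(c, Q) = -Q + 8*(1 + 2/(3 + c))/(3 + c)**2 (S(c, Q) = 2*((2 + 0)/(c + 3))**2*(1 + (2 + 0)/(c + 3)) - Q = 2*(2/(3 + c))**2*(1 + 2/(3 + c)) - Q = 2*(4/(3 + c)**2)*(1 + 2/(3 + c)) - Q = 8*(1 + 2/(3 + c))/(3 + c)**2 - Q = -Q + 8*(1 + 2/(3 + c))/(3 + c)**2)
95557/S(-97, -267) = 95557/(((40 + 8*(-97) - 1*(-267)*(3 - 97)**3)/(3 - 97)**3)) = 95557/(((40 - 776 - 1*(-267)*(-94)**3)/(-94)**3)) = 95557/((-(40 - 776 - 1*(-267)*(-830584))/830584)) = 95557/((-(40 - 776 - 221765928)/830584)) = 95557/((-1/830584*(-221766664))) = 95557/(27720833/103823) = 95557*(103823/27720833) = 1417287773/3960119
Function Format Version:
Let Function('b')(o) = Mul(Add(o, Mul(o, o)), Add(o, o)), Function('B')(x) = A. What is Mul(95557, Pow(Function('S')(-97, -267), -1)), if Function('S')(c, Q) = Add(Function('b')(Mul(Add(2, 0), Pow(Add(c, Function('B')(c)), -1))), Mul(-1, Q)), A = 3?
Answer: Rational(1417287773, 3960119) ≈ 357.89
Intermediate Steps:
Function('B')(x) = 3
Function('b')(o) = Mul(2, o, Add(o, Pow(o, 2))) (Function('b')(o) = Mul(Add(o, Pow(o, 2)), Mul(2, o)) = Mul(2, o, Add(o, Pow(o, 2))))
Function('S')(c, Q) = Add(Mul(-1, Q), Mul(8, Pow(Add(3, c), -2), Add(1, Mul(2, Pow(Add(3, c), -1))))) (Function('S')(c, Q) = Add(Mul(2, Pow(Mul(Add(2, 0), Pow(Add(c, 3), -1)), 2), Add(1, Mul(Add(2, 0), Pow(Add(c, 3), -1)))), Mul(-1, Q)) = Add(Mul(2, Pow(Mul(2, Pow(Add(3, c), -1)), 2), Add(1, Mul(2, Pow(Add(3, c), -1)))), Mul(-1, Q)) = Add(Mul(2, Mul(4, Pow(Add(3, c), -2)), Add(1, Mul(2, Pow(Add(3, c), -1)))), Mul(-1, Q)) = Add(Mul(8, Pow(Add(3, c), -2), Add(1, Mul(2, Pow(Add(3, c), -1)))), Mul(-1, Q)) = Add(Mul(-1, Q), Mul(8, Pow(Add(3, c), -2), Add(1, Mul(2, Pow(Add(3, c), -1))))))
Mul(95557, Pow(Function('S')(-97, -267), -1)) = Mul(95557, Pow(Mul(Pow(Add(3, -97), -3), Add(40, Mul(8, -97), Mul(-1, -267, Pow(Add(3, -97), 3)))), -1)) = Mul(95557, Pow(Mul(Pow(-94, -3), Add(40, -776, Mul(-1, -267, Pow(-94, 3)))), -1)) = Mul(95557, Pow(Mul(Rational(-1, 830584), Add(40, -776, Mul(-1, -267, -830584))), -1)) = Mul(95557, Pow(Mul(Rational(-1, 830584), Add(40, -776, -221765928)), -1)) = Mul(95557, Pow(Mul(Rational(-1, 830584), -221766664), -1)) = Mul(95557, Pow(Rational(27720833, 103823), -1)) = Mul(95557, Rational(103823, 27720833)) = Rational(1417287773, 3960119)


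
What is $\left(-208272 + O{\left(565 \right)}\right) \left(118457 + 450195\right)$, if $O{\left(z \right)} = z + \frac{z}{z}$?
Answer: $-118112432312$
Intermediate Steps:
$O{\left(z \right)} = 1 + z$ ($O{\left(z \right)} = z + 1 = 1 + z$)
$\left(-208272 + O{\left(565 \right)}\right) \left(118457 + 450195\right) = \left(-208272 + \left(1 + 565\right)\right) \left(118457 + 450195\right) = \left(-208272 + 566\right) 568652 = \left(-207706\right) 568652 = -118112432312$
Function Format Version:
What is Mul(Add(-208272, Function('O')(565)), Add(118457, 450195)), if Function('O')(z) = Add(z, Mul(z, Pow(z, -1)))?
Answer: -118112432312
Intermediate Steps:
Function('O')(z) = Add(1, z) (Function('O')(z) = Add(z, 1) = Add(1, z))
Mul(Add(-208272, Function('O')(565)), Add(118457, 450195)) = Mul(Add(-208272, Add(1, 565)), Add(118457, 450195)) = Mul(Add(-208272, 566), 568652) = Mul(-207706, 568652) = -118112432312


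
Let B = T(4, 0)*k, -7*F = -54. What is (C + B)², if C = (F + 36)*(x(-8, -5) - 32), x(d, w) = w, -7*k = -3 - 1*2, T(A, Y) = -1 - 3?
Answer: 128640964/49 ≈ 2.6253e+6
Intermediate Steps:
F = 54/7 (F = -⅐*(-54) = 54/7 ≈ 7.7143)
T(A, Y) = -4
k = 5/7 (k = -(-3 - 1*2)/7 = -(-3 - 2)/7 = -⅐*(-5) = 5/7 ≈ 0.71429)
C = -11322/7 (C = (54/7 + 36)*(-5 - 32) = (306/7)*(-37) = -11322/7 ≈ -1617.4)
B = -20/7 (B = -4*5/7 = -20/7 ≈ -2.8571)
(C + B)² = (-11322/7 - 20/7)² = (-11342/7)² = 128640964/49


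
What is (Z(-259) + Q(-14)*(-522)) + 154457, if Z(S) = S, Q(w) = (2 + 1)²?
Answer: 149500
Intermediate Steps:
Q(w) = 9 (Q(w) = 3² = 9)
(Z(-259) + Q(-14)*(-522)) + 154457 = (-259 + 9*(-522)) + 154457 = (-259 - 4698) + 154457 = -4957 + 154457 = 149500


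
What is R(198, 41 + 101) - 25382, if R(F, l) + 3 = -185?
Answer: -25570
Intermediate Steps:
R(F, l) = -188 (R(F, l) = -3 - 185 = -188)
R(198, 41 + 101) - 25382 = -188 - 25382 = -25570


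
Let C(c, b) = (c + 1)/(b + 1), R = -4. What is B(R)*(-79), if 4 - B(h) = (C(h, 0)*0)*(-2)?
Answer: -316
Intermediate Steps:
C(c, b) = (1 + c)/(1 + b)
B(h) = 4 (B(h) = 4 - ((1 + h)/(1 + 0))*0*(-2) = 4 - ((1 + h)/1)*0*(-2) = 4 - (1*(1 + h))*0*(-2) = 4 - (1 + h)*0*(-2) = 4 - 0*(-2) = 4 - 1*0 = 4 + 0 = 4)
B(R)*(-79) = 4*(-79) = -316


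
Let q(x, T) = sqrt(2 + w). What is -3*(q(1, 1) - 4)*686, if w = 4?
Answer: 8232 - 2058*sqrt(6) ≈ 3190.9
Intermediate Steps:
q(x, T) = sqrt(6) (q(x, T) = sqrt(2 + 4) = sqrt(6))
-3*(q(1, 1) - 4)*686 = -3*(sqrt(6) - 4)*686 = -3*(-4 + sqrt(6))*686 = (12 - 3*sqrt(6))*686 = 8232 - 2058*sqrt(6)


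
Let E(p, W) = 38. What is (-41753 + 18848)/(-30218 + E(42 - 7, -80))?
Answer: 1527/2012 ≈ 0.75895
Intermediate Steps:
(-41753 + 18848)/(-30218 + E(42 - 7, -80)) = (-41753 + 18848)/(-30218 + 38) = -22905/(-30180) = -22905*(-1/30180) = 1527/2012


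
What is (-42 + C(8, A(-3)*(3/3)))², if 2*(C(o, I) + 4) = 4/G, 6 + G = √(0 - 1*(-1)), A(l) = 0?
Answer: 53824/25 ≈ 2153.0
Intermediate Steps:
G = -5 (G = -6 + √(0 - 1*(-1)) = -6 + √(0 + 1) = -6 + √1 = -6 + 1 = -5)
C(o, I) = -22/5 (C(o, I) = -4 + (4/(-5))/2 = -4 + (4*(-⅕))/2 = -4 + (½)*(-⅘) = -4 - ⅖ = -22/5)
(-42 + C(8, A(-3)*(3/3)))² = (-42 - 22/5)² = (-232/5)² = 53824/25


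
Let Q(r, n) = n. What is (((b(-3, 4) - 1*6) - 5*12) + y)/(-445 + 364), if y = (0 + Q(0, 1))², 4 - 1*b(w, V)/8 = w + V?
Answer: 41/81 ≈ 0.50617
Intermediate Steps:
b(w, V) = 32 - 8*V - 8*w (b(w, V) = 32 - 8*(w + V) = 32 - 8*(V + w) = 32 + (-8*V - 8*w) = 32 - 8*V - 8*w)
y = 1 (y = (0 + 1)² = 1² = 1)
(((b(-3, 4) - 1*6) - 5*12) + y)/(-445 + 364) = ((((32 - 8*4 - 8*(-3)) - 1*6) - 5*12) + 1)/(-445 + 364) = ((((32 - 32 + 24) - 6) - 60) + 1)/(-81) = (((24 - 6) - 60) + 1)*(-1/81) = ((18 - 60) + 1)*(-1/81) = (-42 + 1)*(-1/81) = -41*(-1/81) = 41/81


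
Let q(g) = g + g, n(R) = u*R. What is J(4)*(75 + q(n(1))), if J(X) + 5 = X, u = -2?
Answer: -71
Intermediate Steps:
J(X) = -5 + X
n(R) = -2*R
q(g) = 2*g
J(4)*(75 + q(n(1))) = (-5 + 4)*(75 + 2*(-2*1)) = -(75 + 2*(-2)) = -(75 - 4) = -1*71 = -71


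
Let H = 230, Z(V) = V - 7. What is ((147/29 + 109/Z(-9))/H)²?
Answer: 654481/11389158400 ≈ 5.7465e-5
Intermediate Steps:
Z(V) = -7 + V
((147/29 + 109/Z(-9))/H)² = ((147/29 + 109/(-7 - 9))/230)² = ((147*(1/29) + 109/(-16))*(1/230))² = ((147/29 + 109*(-1/16))*(1/230))² = ((147/29 - 109/16)*(1/230))² = (-809/464*1/230)² = (-809/106720)² = 654481/11389158400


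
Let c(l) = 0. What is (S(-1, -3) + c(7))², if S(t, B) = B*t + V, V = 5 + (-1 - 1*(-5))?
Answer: 144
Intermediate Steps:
V = 9 (V = 5 + (-1 + 5) = 5 + 4 = 9)
S(t, B) = 9 + B*t (S(t, B) = B*t + 9 = 9 + B*t)
(S(-1, -3) + c(7))² = ((9 - 3*(-1)) + 0)² = ((9 + 3) + 0)² = (12 + 0)² = 12² = 144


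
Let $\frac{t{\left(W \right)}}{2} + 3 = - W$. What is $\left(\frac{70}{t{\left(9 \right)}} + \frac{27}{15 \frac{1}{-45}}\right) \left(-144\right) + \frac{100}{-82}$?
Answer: $\frac{495394}{41} \approx 12083.0$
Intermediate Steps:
$t{\left(W \right)} = -6 - 2 W$ ($t{\left(W \right)} = -6 + 2 \left(- W\right) = -6 - 2 W$)
$\left(\frac{70}{t{\left(9 \right)}} + \frac{27}{15 \frac{1}{-45}}\right) \left(-144\right) + \frac{100}{-82} = \left(\frac{70}{-6 - 18} + \frac{27}{15 \frac{1}{-45}}\right) \left(-144\right) + \frac{100}{-82} = \left(\frac{70}{-6 - 18} + \frac{27}{15 \left(- \frac{1}{45}\right)}\right) \left(-144\right) + 100 \left(- \frac{1}{82}\right) = \left(\frac{70}{-24} + \frac{27}{- \frac{1}{3}}\right) \left(-144\right) - \frac{50}{41} = \left(70 \left(- \frac{1}{24}\right) + 27 \left(-3\right)\right) \left(-144\right) - \frac{50}{41} = \left(- \frac{35}{12} - 81\right) \left(-144\right) - \frac{50}{41} = \left(- \frac{1007}{12}\right) \left(-144\right) - \frac{50}{41} = 12084 - \frac{50}{41} = \frac{495394}{41}$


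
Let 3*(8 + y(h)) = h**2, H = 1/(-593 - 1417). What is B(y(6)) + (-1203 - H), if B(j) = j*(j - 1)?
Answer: -2393909/2010 ≈ -1191.0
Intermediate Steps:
H = -1/2010 (H = 1/(-2010) = -1/2010 ≈ -0.00049751)
y(h) = -8 + h**2/3
B(j) = j*(-1 + j)
B(y(6)) + (-1203 - H) = (-8 + (1/3)*6**2)*(-1 + (-8 + (1/3)*6**2)) + (-1203 - 1*(-1/2010)) = (-8 + (1/3)*36)*(-1 + (-8 + (1/3)*36)) + (-1203 + 1/2010) = (-8 + 12)*(-1 + (-8 + 12)) - 2418029/2010 = 4*(-1 + 4) - 2418029/2010 = 4*3 - 2418029/2010 = 12 - 2418029/2010 = -2393909/2010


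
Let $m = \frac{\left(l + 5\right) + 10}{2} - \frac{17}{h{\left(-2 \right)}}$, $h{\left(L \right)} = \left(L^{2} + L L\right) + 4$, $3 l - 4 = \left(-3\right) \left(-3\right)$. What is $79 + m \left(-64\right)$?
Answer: $-449$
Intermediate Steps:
$l = \frac{13}{3}$ ($l = \frac{4}{3} + \frac{\left(-3\right) \left(-3\right)}{3} = \frac{4}{3} + \frac{1}{3} \cdot 9 = \frac{4}{3} + 3 = \frac{13}{3} \approx 4.3333$)
$h{\left(L \right)} = 4 + 2 L^{2}$ ($h{\left(L \right)} = \left(L^{2} + L^{2}\right) + 4 = 2 L^{2} + 4 = 4 + 2 L^{2}$)
$m = \frac{33}{4}$ ($m = \frac{\left(\frac{13}{3} + 5\right) + 10}{2} - \frac{17}{4 + 2 \left(-2\right)^{2}} = \left(\frac{28}{3} + 10\right) \frac{1}{2} - \frac{17}{4 + 2 \cdot 4} = \frac{58}{3} \cdot \frac{1}{2} - \frac{17}{4 + 8} = \frac{29}{3} - \frac{17}{12} = \frac{33}{4} \approx 8.25$)
$79 + m \left(-64\right) = 79 + \frac{33}{4} \left(-64\right) = 79 - 528 = -449$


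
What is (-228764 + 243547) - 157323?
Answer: -142540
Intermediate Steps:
(-228764 + 243547) - 157323 = 14783 - 157323 = -142540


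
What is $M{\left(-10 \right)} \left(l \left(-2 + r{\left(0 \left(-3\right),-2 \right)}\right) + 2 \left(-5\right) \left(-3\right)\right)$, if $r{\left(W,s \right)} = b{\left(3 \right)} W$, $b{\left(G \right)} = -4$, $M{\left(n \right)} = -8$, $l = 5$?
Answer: $-160$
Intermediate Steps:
$r{\left(W,s \right)} = - 4 W$
$M{\left(-10 \right)} \left(l \left(-2 + r{\left(0 \left(-3\right),-2 \right)}\right) + 2 \left(-5\right) \left(-3\right)\right) = - 8 \left(5 \left(-2 - 4 \cdot 0 \left(-3\right)\right) + 2 \left(-5\right) \left(-3\right)\right) = - 8 \left(5 \left(-2 - 0\right) - -30\right) = - 8 \left(5 \left(-2 + 0\right) + 30\right) = - 8 \left(5 \left(-2\right) + 30\right) = - 8 \left(-10 + 30\right) = \left(-8\right) 20 = -160$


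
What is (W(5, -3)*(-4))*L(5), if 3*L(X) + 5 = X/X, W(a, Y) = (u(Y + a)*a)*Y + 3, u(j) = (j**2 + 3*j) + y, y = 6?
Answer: -1264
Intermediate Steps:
u(j) = 6 + j**2 + 3*j (u(j) = (j**2 + 3*j) + 6 = 6 + j**2 + 3*j)
W(a, Y) = 3 + Y*a*(6 + (Y + a)**2 + 3*Y + 3*a) (W(a, Y) = ((6 + (Y + a)**2 + 3*(Y + a))*a)*Y + 3 = ((6 + (Y + a)**2 + (3*Y + 3*a))*a)*Y + 3 = ((6 + (Y + a)**2 + 3*Y + 3*a)*a)*Y + 3 = (a*(6 + (Y + a)**2 + 3*Y + 3*a))*Y + 3 = Y*a*(6 + (Y + a)**2 + 3*Y + 3*a) + 3 = 3 + Y*a*(6 + (Y + a)**2 + 3*Y + 3*a))
L(X) = -4/3 (L(X) = -5/3 + (X/X)/3 = -5/3 + (1/3)*1 = -5/3 + 1/3 = -4/3)
(W(5, -3)*(-4))*L(5) = ((3 - 3*5*(6 + (-3 + 5)**2 + 3*(-3) + 3*5))*(-4))*(-4/3) = ((3 - 3*5*(6 + 2**2 - 9 + 15))*(-4))*(-4/3) = ((3 - 3*5*(6 + 4 - 9 + 15))*(-4))*(-4/3) = ((3 - 3*5*16)*(-4))*(-4/3) = ((3 - 240)*(-4))*(-4/3) = -237*(-4)*(-4/3) = 948*(-4/3) = -1264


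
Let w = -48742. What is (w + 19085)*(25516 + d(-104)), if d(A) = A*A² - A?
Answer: 32600279308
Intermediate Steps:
d(A) = A³ - A
(w + 19085)*(25516 + d(-104)) = (-48742 + 19085)*(25516 + ((-104)³ - 1*(-104))) = -29657*(25516 + (-1124864 + 104)) = -29657*(25516 - 1124760) = -29657*(-1099244) = 32600279308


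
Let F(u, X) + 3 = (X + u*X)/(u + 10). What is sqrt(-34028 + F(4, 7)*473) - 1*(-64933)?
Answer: 64933 + I*sqrt(137058)/2 ≈ 64933.0 + 185.11*I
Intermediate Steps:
F(u, X) = -3 + (X + X*u)/(10 + u) (F(u, X) = -3 + (X + u*X)/(u + 10) = -3 + (X + X*u)/(10 + u))
sqrt(-34028 + F(4, 7)*473) - 1*(-64933) = sqrt(-34028 + ((-30 + 7 - 3*4 + 7*4)/(10 + 4))*473) - 1*(-64933) = sqrt(-34028 + ((-30 + 7 - 12 + 28)/14)*473) + 64933 = sqrt(-34028 + ((1/14)*(-7))*473) + 64933 = sqrt(-34028 - 1/2*473) + 64933 = sqrt(-34028 - 473/2) + 64933 = sqrt(-68529/2) + 64933 = I*sqrt(137058)/2 + 64933 = 64933 + I*sqrt(137058)/2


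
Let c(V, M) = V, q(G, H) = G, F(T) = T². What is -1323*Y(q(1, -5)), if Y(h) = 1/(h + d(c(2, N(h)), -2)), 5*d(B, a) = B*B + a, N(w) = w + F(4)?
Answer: -945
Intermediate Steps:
N(w) = 16 + w (N(w) = w + 4² = w + 16 = 16 + w)
d(B, a) = a/5 + B²/5 (d(B, a) = (B*B + a)/5 = (B² + a)/5 = (a + B²)/5 = a/5 + B²/5)
Y(h) = 1/(⅖ + h) (Y(h) = 1/(h + ((⅕)*(-2) + (⅕)*2²)) = 1/(h + (-⅖ + (⅕)*4)) = 1/(h + (-⅖ + ⅘)) = 1/(h + ⅖) = 1/(⅖ + h))
-1323*Y(q(1, -5)) = -6615/(2 + 5*1) = -6615/(2 + 5) = -6615/7 = -1323*5/7 = -945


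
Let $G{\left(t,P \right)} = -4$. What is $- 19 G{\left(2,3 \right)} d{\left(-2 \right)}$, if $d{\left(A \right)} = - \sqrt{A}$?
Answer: $- 76 i \sqrt{2} \approx - 107.48 i$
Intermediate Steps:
$- 19 G{\left(2,3 \right)} d{\left(-2 \right)} = \left(-19\right) \left(-4\right) \left(- \sqrt{-2}\right) = 76 \left(- i \sqrt{2}\right) = - 76 i \sqrt{2}$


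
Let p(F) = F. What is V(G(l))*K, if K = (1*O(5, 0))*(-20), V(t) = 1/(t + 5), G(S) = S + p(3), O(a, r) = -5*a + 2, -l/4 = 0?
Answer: 115/2 ≈ 57.500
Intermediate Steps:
l = 0 (l = -4*0 = 0)
O(a, r) = 2 - 5*a
G(S) = 3 + S (G(S) = S + 3 = 3 + S)
V(t) = 1/(5 + t)
K = 460 (K = (1*(2 - 5*5))*(-20) = (1*(2 - 25))*(-20) = (1*(-23))*(-20) = -23*(-20) = 460)
V(G(l))*K = 460/(5 + (3 + 0)) = 460/(5 + 3) = 460/8 = (⅛)*460 = 115/2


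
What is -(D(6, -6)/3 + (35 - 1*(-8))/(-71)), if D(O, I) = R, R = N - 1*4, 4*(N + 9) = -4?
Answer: 1123/213 ≈ 5.2723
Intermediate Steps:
N = -10 (N = -9 + (¼)*(-4) = -9 - 1 = -10)
R = -14 (R = -10 - 1*4 = -10 - 4 = -14)
D(O, I) = -14
-(D(6, -6)/3 + (35 - 1*(-8))/(-71)) = -(-14/3 + (35 - 1*(-8))/(-71)) = -(-14*⅓ + (35 + 8)*(-1/71)) = -(-14/3 + 43*(-1/71)) = -(-14/3 - 43/71) = -1*(-1123/213) = 1123/213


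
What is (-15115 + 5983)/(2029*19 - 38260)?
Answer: -3044/97 ≈ -31.381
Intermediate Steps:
(-15115 + 5983)/(2029*19 - 38260) = -9132/(38551 - 38260) = -9132/291 = -9132*1/291 = -3044/97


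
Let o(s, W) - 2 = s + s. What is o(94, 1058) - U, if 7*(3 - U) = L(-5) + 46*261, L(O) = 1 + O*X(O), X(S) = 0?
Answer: 13316/7 ≈ 1902.3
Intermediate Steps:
o(s, W) = 2 + 2*s (o(s, W) = 2 + (s + s) = 2 + 2*s)
L(O) = 1 (L(O) = 1 + O*0 = 1 + 0 = 1)
U = -11986/7 (U = 3 - (1 + 46*261)/7 = 3 - (1 + 12006)/7 = 3 - 1/7*12007 = 3 - 12007/7 = -11986/7 ≈ -1712.3)
o(94, 1058) - U = (2 + 2*94) - 1*(-11986/7) = (2 + 188) + 11986/7 = 190 + 11986/7 = 13316/7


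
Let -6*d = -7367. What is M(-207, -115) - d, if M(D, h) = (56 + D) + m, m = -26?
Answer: -8429/6 ≈ -1404.8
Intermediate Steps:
d = 7367/6 (d = -1/6*(-7367) = 7367/6 ≈ 1227.8)
M(D, h) = 30 + D (M(D, h) = (56 + D) - 26 = 30 + D)
M(-207, -115) - d = (30 - 207) - 1*7367/6 = -177 - 7367/6 = -8429/6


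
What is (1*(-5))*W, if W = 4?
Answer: -20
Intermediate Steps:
(1*(-5))*W = (1*(-5))*4 = -5*4 = -20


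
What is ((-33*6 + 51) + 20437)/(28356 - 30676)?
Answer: -2029/232 ≈ -8.7457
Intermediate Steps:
((-33*6 + 51) + 20437)/(28356 - 30676) = ((-198 + 51) + 20437)/(-2320) = (-147 + 20437)*(-1/2320) = 20290*(-1/2320) = -2029/232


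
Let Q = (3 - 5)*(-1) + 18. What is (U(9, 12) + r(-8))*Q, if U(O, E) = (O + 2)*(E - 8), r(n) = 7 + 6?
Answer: 1140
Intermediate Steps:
r(n) = 13
U(O, E) = (-8 + E)*(2 + O) (U(O, E) = (2 + O)*(-8 + E) = (-8 + E)*(2 + O))
Q = 20 (Q = -2*(-1) + 18 = 2 + 18 = 20)
(U(9, 12) + r(-8))*Q = ((-16 - 8*9 + 2*12 + 12*9) + 13)*20 = ((-16 - 72 + 24 + 108) + 13)*20 = (44 + 13)*20 = 57*20 = 1140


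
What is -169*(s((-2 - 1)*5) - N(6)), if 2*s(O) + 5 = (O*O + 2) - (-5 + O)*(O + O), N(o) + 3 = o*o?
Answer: 37518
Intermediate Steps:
N(o) = -3 + o² (N(o) = -3 + o*o = -3 + o²)
s(O) = -3/2 + O²/2 - O*(-5 + O) (s(O) = -5/2 + ((O*O + 2) - (-5 + O)*(O + O))/2 = -5/2 + ((O² + 2) - (-5 + O)*2*O)/2 = -5/2 + ((2 + O²) - 2*O*(-5 + O))/2 = -5/2 + (2 + O² - 2*O*(-5 + O))/2 = -5/2 + (1 + O²/2 - O*(-5 + O)) = -3/2 + O²/2 - O*(-5 + O))
-169*(s((-2 - 1)*5) - N(6)) = -169*((-3/2 + 5*((-2 - 1)*5) - 25*(-2 - 1)²/2) - (-3 + 6²)) = -169*((-3/2 + 5*(-3*5) - (-3*5)²/2) - (-3 + 36)) = -169*((-3/2 + 5*(-15) - ½*(-15)²) - 1*33) = -169*((-3/2 - 75 - ½*225) - 33) = -169*((-3/2 - 75 - 225/2) - 33) = -169*(-189 - 33) = -169*(-222) = 37518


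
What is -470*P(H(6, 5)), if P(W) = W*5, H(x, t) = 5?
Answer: -11750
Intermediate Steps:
P(W) = 5*W
-470*P(H(6, 5)) = -2350*5 = -470*25 = -11750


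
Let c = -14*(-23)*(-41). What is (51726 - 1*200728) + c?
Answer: -162204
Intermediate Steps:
c = -13202 (c = 322*(-41) = -13202)
(51726 - 1*200728) + c = (51726 - 1*200728) - 13202 = (51726 - 200728) - 13202 = -149002 - 13202 = -162204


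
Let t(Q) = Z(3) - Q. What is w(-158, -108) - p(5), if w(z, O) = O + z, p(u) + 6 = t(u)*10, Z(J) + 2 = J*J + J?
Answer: -310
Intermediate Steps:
Z(J) = -2 + J + J² (Z(J) = -2 + (J*J + J) = -2 + (J² + J) = -2 + (J + J²) = -2 + J + J²)
t(Q) = 10 - Q (t(Q) = (-2 + 3 + 3²) - Q = (-2 + 3 + 9) - Q = 10 - Q)
p(u) = 94 - 10*u (p(u) = -6 + (10 - u)*10 = -6 + (100 - 10*u) = 94 - 10*u)
w(-158, -108) - p(5) = (-108 - 158) - (94 - 10*5) = -266 - (94 - 50) = -266 - 1*44 = -266 - 44 = -310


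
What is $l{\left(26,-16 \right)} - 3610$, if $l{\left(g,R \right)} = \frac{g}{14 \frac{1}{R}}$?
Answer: $- \frac{25478}{7} \approx -3639.7$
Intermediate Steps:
$l{\left(g,R \right)} = \frac{R g}{14}$ ($l{\left(g,R \right)} = g \frac{R}{14} = \frac{R g}{14}$)
$l{\left(26,-16 \right)} - 3610 = \frac{1}{14} \left(-16\right) 26 - 3610 = - \frac{208}{7} - 3610 = - \frac{25478}{7}$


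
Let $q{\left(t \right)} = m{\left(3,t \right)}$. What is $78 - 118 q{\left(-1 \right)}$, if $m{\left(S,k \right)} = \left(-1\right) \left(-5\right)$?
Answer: $-512$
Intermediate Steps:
$m{\left(S,k \right)} = 5$
$q{\left(t \right)} = 5$
$78 - 118 q{\left(-1 \right)} = 78 - 590 = -512$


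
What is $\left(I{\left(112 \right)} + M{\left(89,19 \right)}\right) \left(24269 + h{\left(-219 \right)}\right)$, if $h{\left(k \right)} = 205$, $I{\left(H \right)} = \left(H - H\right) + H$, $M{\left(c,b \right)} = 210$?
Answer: $7880628$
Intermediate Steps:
$I{\left(H \right)} = H$ ($I{\left(H \right)} = 0 + H = H$)
$\left(I{\left(112 \right)} + M{\left(89,19 \right)}\right) \left(24269 + h{\left(-219 \right)}\right) = \left(112 + 210\right) \left(24269 + 205\right) = 322 \cdot 24474 = 7880628$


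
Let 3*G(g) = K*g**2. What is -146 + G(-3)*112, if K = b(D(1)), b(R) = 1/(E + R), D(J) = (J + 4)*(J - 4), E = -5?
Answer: -814/5 ≈ -162.80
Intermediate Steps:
D(J) = (-4 + J)*(4 + J) (D(J) = (4 + J)*(-4 + J) = (-4 + J)*(4 + J))
b(R) = 1/(-5 + R)
K = -1/20 (K = 1/(-5 + (-16 + 1**2)) = 1/(-5 + (-16 + 1)) = 1/(-5 - 15) = 1/(-20) = -1/20 ≈ -0.050000)
G(g) = -g**2/60 (G(g) = (-g**2/20)/3 = -g**2/60)
-146 + G(-3)*112 = -146 - 1/60*(-3)**2*112 = -146 - 1/60*9*112 = -146 - 3/20*112 = -146 - 84/5 = -814/5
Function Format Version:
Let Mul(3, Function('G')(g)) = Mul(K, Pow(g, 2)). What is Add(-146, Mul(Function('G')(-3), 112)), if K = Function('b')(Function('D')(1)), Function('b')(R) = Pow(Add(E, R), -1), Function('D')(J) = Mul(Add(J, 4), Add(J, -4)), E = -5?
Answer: Rational(-814, 5) ≈ -162.80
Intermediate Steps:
Function('D')(J) = Mul(Add(-4, J), Add(4, J)) (Function('D')(J) = Mul(Add(4, J), Add(-4, J)) = Mul(Add(-4, J), Add(4, J)))
Function('b')(R) = Pow(Add(-5, R), -1)
K = Rational(-1, 20) (K = Pow(Add(-5, Add(-16, Pow(1, 2))), -1) = Pow(Add(-5, Add(-16, 1)), -1) = Pow(Add(-5, -15), -1) = Pow(-20, -1) = Rational(-1, 20) ≈ -0.050000)
Function('G')(g) = Mul(Rational(-1, 60), Pow(g, 2)) (Function('G')(g) = Mul(Rational(1, 3), Mul(Rational(-1, 20), Pow(g, 2))) = Mul(Rational(-1, 60), Pow(g, 2)))
Add(-146, Mul(Function('G')(-3), 112)) = Add(-146, Mul(Mul(Rational(-1, 60), Pow(-3, 2)), 112)) = Add(-146, Mul(Mul(Rational(-1, 60), 9), 112)) = Add(-146, Mul(Rational(-3, 20), 112)) = Add(-146, Rational(-84, 5)) = Rational(-814, 5)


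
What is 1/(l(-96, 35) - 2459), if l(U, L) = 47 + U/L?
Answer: -35/84516 ≈ -0.00041412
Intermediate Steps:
1/(l(-96, 35) - 2459) = 1/((47 - 96/35) - 2459) = 1/(1549/35 - 2459) = 1/(-84516/35) = -35/84516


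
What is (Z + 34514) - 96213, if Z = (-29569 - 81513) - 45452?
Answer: -218233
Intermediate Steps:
Z = -156534 (Z = -111082 - 45452 = -156534)
(Z + 34514) - 96213 = (-156534 + 34514) - 96213 = -122020 - 96213 = -218233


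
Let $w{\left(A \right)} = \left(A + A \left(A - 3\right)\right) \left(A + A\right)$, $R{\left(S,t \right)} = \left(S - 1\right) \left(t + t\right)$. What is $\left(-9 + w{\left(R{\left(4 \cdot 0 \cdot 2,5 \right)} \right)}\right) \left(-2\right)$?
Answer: $4818$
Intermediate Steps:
$R{\left(S,t \right)} = 2 t \left(-1 + S\right)$ ($R{\left(S,t \right)} = \left(-1 + S\right) 2 t = 2 t \left(-1 + S\right)$)
$w{\left(A \right)} = 2 A \left(A + A \left(-3 + A\right)\right)$ ($w{\left(A \right)} = \left(A + A \left(-3 + A\right)\right) 2 A = 2 A \left(A + A \left(-3 + A\right)\right)$)
$\left(-9 + w{\left(R{\left(4 \cdot 0 \cdot 2,5 \right)} \right)}\right) \left(-2\right) = \left(-9 + 2 \left(2 \cdot 5 \left(-1 + 4 \cdot 0 \cdot 2\right)\right)^{2} \left(-2 + 2 \cdot 5 \left(-1 + 4 \cdot 0 \cdot 2\right)\right)\right) \left(-2\right) = \left(-9 + 2 \left(2 \cdot 5 \left(-1 + 0 \cdot 2\right)\right)^{2} \left(-2 + 2 \cdot 5 \left(-1 + 0 \cdot 2\right)\right)\right) \left(-2\right) = \left(-9 + 2 \left(2 \cdot 5 \left(-1 + 0\right)\right)^{2} \left(-2 + 2 \cdot 5 \left(-1 + 0\right)\right)\right) \left(-2\right) = \left(-9 + 2 \left(2 \cdot 5 \left(-1\right)\right)^{2} \left(-2 + 2 \cdot 5 \left(-1\right)\right)\right) \left(-2\right) = \left(-9 + 2 \left(-10\right)^{2} \left(-2 - 10\right)\right) \left(-2\right) = \left(-9 + 2 \cdot 100 \left(-12\right)\right) \left(-2\right) = \left(-9 - 2400\right) \left(-2\right) = \left(-2409\right) \left(-2\right) = 4818$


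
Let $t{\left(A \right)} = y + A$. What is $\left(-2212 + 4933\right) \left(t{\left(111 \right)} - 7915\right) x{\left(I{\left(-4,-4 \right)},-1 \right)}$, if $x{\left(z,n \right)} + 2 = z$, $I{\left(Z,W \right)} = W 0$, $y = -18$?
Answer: $42567324$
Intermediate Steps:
$t{\left(A \right)} = -18 + A$
$I{\left(Z,W \right)} = 0$
$x{\left(z,n \right)} = -2 + z$
$\left(-2212 + 4933\right) \left(t{\left(111 \right)} - 7915\right) x{\left(I{\left(-4,-4 \right)},-1 \right)} = \left(-2212 + 4933\right) \left(\left(-18 + 111\right) - 7915\right) \left(-2 + 0\right) = 2721 \left(93 - 7915\right) \left(-2\right) = 2721 \left(-7822\right) \left(-2\right) = \left(-21283662\right) \left(-2\right) = 42567324$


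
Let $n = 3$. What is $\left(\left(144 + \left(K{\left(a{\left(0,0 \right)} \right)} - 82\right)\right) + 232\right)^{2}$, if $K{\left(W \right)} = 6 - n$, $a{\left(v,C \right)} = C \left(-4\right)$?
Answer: $88209$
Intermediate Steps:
$a{\left(v,C \right)} = - 4 C$
$K{\left(W \right)} = 3$ ($K{\left(W \right)} = 6 - 3 = 3$)
$\left(\left(144 + \left(K{\left(a{\left(0,0 \right)} \right)} - 82\right)\right) + 232\right)^{2} = \left(\left(144 + \left(3 - 82\right)\right) + 232\right)^{2} = \left(\left(144 - 79\right) + 232\right)^{2} = \left(65 + 232\right)^{2} = 297^{2} = 88209$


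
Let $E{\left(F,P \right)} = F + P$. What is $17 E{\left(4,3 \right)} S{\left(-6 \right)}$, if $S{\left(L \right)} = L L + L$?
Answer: $3570$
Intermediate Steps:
$S{\left(L \right)} = L + L^{2}$ ($S{\left(L \right)} = L^{2} + L = L + L^{2}$)
$17 E{\left(4,3 \right)} S{\left(-6 \right)} = 17 \left(4 + 3\right) \left(- 6 \left(1 - 6\right)\right) = 17 \cdot 7 \left(\left(-6\right) \left(-5\right)\right) = 119 \cdot 30 = 3570$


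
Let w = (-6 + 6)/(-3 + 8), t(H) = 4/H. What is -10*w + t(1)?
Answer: 4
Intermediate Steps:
w = 0 (w = 0/5 = 0*(1/5) = 0)
-10*w + t(1) = -10*0 + 4/1 = 0 + 4*1 = 0 + 4 = 4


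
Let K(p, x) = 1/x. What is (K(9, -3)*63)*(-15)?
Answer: 315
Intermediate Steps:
(K(9, -3)*63)*(-15) = (63/(-3))*(-15) = -1/3*63*(-15) = -21*(-15) = 315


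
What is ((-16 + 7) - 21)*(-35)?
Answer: 1050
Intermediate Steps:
((-16 + 7) - 21)*(-35) = (-9 - 21)*(-35) = -30*(-35) = 1050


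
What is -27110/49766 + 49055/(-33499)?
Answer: -1674714510/833555617 ≈ -2.0091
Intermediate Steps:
-27110/49766 + 49055/(-33499) = -27110*1/49766 + 49055*(-1/33499) = -13555/24883 - 49055/33499 = -1674714510/833555617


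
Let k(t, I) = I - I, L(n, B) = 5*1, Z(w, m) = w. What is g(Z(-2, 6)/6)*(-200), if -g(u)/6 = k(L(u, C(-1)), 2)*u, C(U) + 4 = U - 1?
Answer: 0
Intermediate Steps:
C(U) = -5 + U (C(U) = -4 + (U - 1) = -4 + (-1 + U) = -5 + U)
L(n, B) = 5
k(t, I) = 0
g(u) = 0 (g(u) = -0*u = -6*0 = 0)
g(Z(-2, 6)/6)*(-200) = 0*(-200) = 0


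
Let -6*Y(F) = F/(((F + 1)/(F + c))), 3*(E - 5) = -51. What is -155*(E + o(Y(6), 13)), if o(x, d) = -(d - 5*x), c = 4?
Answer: 34875/7 ≈ 4982.1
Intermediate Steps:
E = -12 (E = 5 + (⅓)*(-51) = 5 - 17 = -12)
Y(F) = -F*(4 + F)/(6*(1 + F)) (Y(F) = -F/(6*((F + 1)/(F + 4))) = -F/(6*((1 + F)/(4 + F))) = -F*(4 + F)/(1 + F)/6 = -F*(4 + F)/(6*(1 + F)))
o(x, d) = -d + 5*x
-155*(E + o(Y(6), 13)) = -155*(-12 + (-1*13 + 5*(-1*6*(4 + 6)/(6 + 6*6)))) = -155*(-12 + (-13 + 5*(-1*6*10/(6 + 36)))) = -155*(-12 + (-13 + 5*(-1*6*10/42))) = -155*(-12 + (-13 + 5*(-1*6*1/42*10))) = -155*(-12 + (-13 + 5*(-10/7))) = -155*(-12 + (-13 - 50/7)) = -155*(-12 - 141/7) = -155*(-225/7) = 34875/7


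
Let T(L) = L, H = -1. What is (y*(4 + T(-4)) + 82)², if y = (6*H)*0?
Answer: 6724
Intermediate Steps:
y = 0 (y = (6*(-1))*0 = -6*0 = 0)
(y*(4 + T(-4)) + 82)² = (0*(4 - 4) + 82)² = (0*0 + 82)² = (0 + 82)² = 82² = 6724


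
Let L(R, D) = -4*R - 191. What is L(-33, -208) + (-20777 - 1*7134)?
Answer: -27970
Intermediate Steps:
L(R, D) = -191 - 4*R
L(-33, -208) + (-20777 - 1*7134) = (-191 - 4*(-33)) + (-20777 - 1*7134) = (-191 + 132) + (-20777 - 7134) = -59 - 27911 = -27970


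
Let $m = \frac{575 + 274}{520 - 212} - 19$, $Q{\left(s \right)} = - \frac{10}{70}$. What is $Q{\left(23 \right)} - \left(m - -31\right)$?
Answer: $- \frac{4589}{308} \approx -14.899$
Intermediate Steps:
$Q{\left(s \right)} = - \frac{1}{7}$ ($Q{\left(s \right)} = \left(-10\right) \frac{1}{70} = - \frac{1}{7}$)
$m = - \frac{5003}{308}$ ($m = \frac{849}{308} - 19 = - \frac{5003}{308} \approx -16.243$)
$Q{\left(23 \right)} - \left(m - -31\right) = - \frac{1}{7} - \left(- \frac{5003}{308} - -31\right) = - \frac{1}{7} - \left(- \frac{5003}{308} + 31\right) = - \frac{1}{7} - \frac{4545}{308} = - \frac{4589}{308}$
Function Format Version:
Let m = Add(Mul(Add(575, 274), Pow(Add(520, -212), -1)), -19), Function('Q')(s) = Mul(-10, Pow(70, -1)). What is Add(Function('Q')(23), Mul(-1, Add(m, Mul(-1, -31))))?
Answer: Rational(-4589, 308) ≈ -14.899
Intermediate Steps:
Function('Q')(s) = Rational(-1, 7) (Function('Q')(s) = Mul(-10, Rational(1, 70)) = Rational(-1, 7))
m = Rational(-5003, 308) (m = Add(Mul(849, Pow(308, -1)), -19) = Add(Mul(849, Rational(1, 308)), -19) = Add(Rational(849, 308), -19) = Rational(-5003, 308) ≈ -16.243)
Add(Function('Q')(23), Mul(-1, Add(m, Mul(-1, -31)))) = Add(Rational(-1, 7), Mul(-1, Add(Rational(-5003, 308), Mul(-1, -31)))) = Add(Rational(-1, 7), Mul(-1, Add(Rational(-5003, 308), 31))) = Add(Rational(-1, 7), Mul(-1, Rational(4545, 308))) = Add(Rational(-1, 7), Rational(-4545, 308)) = Rational(-4589, 308)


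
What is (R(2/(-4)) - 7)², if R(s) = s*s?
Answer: 729/16 ≈ 45.563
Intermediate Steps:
R(s) = s²
(R(2/(-4)) - 7)² = ((2/(-4))² - 7)² = ((2*(-¼))² - 7)² = ((-½)² - 7)² = (¼ - 7)² = (-27/4)² = 729/16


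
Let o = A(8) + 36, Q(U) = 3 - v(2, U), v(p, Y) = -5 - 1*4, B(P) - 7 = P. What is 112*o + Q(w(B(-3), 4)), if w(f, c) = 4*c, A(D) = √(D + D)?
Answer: 4492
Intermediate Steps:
A(D) = √2*√D (A(D) = √(2*D) = √2*√D)
B(P) = 7 + P
v(p, Y) = -9 (v(p, Y) = -5 - 4 = -9)
Q(U) = 12 (Q(U) = 3 - 1*(-9) = 3 + 9 = 12)
o = 40 (o = √2*√8 + 36 = √2*(2*√2) + 36 = 4 + 36 = 40)
112*o + Q(w(B(-3), 4)) = 112*40 + 12 = 4480 + 12 = 4492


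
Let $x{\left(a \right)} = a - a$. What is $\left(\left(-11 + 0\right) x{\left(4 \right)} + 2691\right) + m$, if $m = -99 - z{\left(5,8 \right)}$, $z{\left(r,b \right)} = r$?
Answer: $2587$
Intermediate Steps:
$x{\left(a \right)} = 0$
$m = -104$ ($m = -99 - 5 = -104$)
$\left(\left(-11 + 0\right) x{\left(4 \right)} + 2691\right) + m = \left(\left(-11 + 0\right) 0 + 2691\right) - 104 = \left(\left(-11\right) 0 + 2691\right) - 104 = \left(0 + 2691\right) - 104 = 2691 - 104 = 2587$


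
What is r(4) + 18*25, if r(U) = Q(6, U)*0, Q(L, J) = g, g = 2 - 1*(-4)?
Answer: 450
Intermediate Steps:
g = 6 (g = 2 + 4 = 6)
Q(L, J) = 6
r(U) = 0 (r(U) = 6*0 = 0)
r(4) + 18*25 = 0 + 18*25 = 0 + 450 = 450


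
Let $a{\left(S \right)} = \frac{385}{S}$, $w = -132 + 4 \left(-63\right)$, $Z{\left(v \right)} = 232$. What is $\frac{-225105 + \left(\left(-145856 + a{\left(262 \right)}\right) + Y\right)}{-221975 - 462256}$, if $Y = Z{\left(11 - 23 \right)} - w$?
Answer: $\frac{32343335}{59756174} \approx 0.54125$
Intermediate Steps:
$w = -384$ ($w = -132 - 252 = -384$)
$Y = 616$ ($Y = 232 - -384 = 232 + 384 = 616$)
$\frac{-225105 + \left(\left(-145856 + a{\left(262 \right)}\right) + Y\right)}{-221975 - 462256} = \frac{-225105 + \left(\left(-145856 + \frac{385}{262}\right) + 616\right)}{-221975 - 462256} = \frac{-225105 + \left(\left(-145856 + 385 \cdot \frac{1}{262}\right) + 616\right)}{-684231} = \left(-225105 + \left(\left(-145856 + \frac{385}{262}\right) + 616\right)\right) \left(- \frac{1}{684231}\right) = \left(-225105 + \left(- \frac{38213887}{262} + 616\right)\right) \left(- \frac{1}{684231}\right) = \left(-225105 - \frac{38052495}{262}\right) \left(- \frac{1}{684231}\right) = \left(- \frac{97030005}{262}\right) \left(- \frac{1}{684231}\right) = \frac{32343335}{59756174}$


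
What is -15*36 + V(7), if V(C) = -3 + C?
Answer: -536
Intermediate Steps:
-15*36 + V(7) = -15*36 + (-3 + 7) = -540 + 4 = -536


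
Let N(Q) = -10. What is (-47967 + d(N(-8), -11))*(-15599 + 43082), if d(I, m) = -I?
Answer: -1318002231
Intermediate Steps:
(-47967 + d(N(-8), -11))*(-15599 + 43082) = (-47967 - 1*(-10))*(-15599 + 43082) = (-47967 + 10)*27483 = -47957*27483 = -1318002231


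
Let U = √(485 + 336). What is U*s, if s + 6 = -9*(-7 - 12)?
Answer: 165*√821 ≈ 4727.8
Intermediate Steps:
U = √821 ≈ 28.653
s = 165 (s = -6 - 9*(-7 - 12) = -6 - 9*(-19) = -6 + 171 = 165)
U*s = √821*165 = 165*√821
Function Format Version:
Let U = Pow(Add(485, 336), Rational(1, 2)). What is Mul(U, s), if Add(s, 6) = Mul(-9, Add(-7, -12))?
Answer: Mul(165, Pow(821, Rational(1, 2))) ≈ 4727.8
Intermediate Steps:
U = Pow(821, Rational(1, 2)) ≈ 28.653
s = 165 (s = Add(-6, Mul(-9, Add(-7, -12))) = Add(-6, Mul(-9, -19)) = Add(-6, 171) = 165)
Mul(U, s) = Mul(Pow(821, Rational(1, 2)), 165) = Mul(165, Pow(821, Rational(1, 2)))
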